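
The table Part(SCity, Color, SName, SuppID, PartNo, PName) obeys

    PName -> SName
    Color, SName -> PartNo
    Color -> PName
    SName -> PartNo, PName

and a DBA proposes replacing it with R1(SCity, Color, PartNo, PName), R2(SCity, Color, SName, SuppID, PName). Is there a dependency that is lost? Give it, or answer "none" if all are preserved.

none

PName → SName lies within R2.
Color, SName → PartNo: restricted closure across fragments reaches PartNo.
Color → PName lies within R1.
SName → PartNo, PName: restricted closure across fragments reaches PartNo, PName.
Every dependency is enforceable on the fragments, so the decomposition is dependency-preserving.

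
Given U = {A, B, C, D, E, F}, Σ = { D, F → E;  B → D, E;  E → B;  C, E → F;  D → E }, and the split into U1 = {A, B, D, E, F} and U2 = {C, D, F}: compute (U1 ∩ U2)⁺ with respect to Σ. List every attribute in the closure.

B, D, E, F

U1 ∩ U2 = {D, F}.
D, F → E applies, adding E
E → B applies, adding B
Closure: {B, D, E, F}.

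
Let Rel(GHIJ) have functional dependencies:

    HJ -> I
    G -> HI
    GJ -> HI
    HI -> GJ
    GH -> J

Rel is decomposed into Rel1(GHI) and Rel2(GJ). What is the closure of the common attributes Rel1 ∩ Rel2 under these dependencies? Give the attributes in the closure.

Rel1 ∩ Rel2 = {G}.
G → HI applies, adding HI
HI → GJ applies, adding J
Closure: {GHIJ}.

GHIJ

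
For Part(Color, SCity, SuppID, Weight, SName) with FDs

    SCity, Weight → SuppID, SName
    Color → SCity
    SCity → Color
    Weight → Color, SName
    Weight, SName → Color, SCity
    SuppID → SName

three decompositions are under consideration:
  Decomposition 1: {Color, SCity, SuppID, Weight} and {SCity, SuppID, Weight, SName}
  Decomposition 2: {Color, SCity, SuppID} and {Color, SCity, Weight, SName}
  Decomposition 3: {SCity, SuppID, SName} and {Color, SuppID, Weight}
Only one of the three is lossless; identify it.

Decomposition 1: common = {SCity, SuppID, Weight}, closure = {Color, SCity, SuppID, Weight, SName} → lossless.
Decomposition 2: common = {Color, SCity}, closure = {Color, SCity} → lossy.
Decomposition 3: common = {SuppID}, closure = {SuppID, SName} → lossy.

Decomposition 1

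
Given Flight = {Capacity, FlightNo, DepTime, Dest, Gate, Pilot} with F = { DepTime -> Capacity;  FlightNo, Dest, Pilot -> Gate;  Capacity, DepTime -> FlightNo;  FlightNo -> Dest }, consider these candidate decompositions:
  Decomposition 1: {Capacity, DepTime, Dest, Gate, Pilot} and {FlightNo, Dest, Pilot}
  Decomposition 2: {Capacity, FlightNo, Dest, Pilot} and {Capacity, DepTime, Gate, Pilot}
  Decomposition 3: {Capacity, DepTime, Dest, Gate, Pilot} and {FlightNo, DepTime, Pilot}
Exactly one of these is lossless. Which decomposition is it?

Decomposition 1: common = {Dest, Pilot}, closure = {Dest, Pilot} → lossy.
Decomposition 2: common = {Capacity, Pilot}, closure = {Capacity, Pilot} → lossy.
Decomposition 3: common = {DepTime, Pilot}, closure = {Capacity, FlightNo, DepTime, Dest, Gate, Pilot} → lossless.

Decomposition 3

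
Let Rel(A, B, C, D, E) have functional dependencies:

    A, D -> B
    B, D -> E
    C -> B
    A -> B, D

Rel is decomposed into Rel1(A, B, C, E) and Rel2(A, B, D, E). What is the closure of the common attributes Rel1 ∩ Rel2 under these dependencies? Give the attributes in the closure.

Rel1 ∩ Rel2 = {A, B, E}.
A → B, D applies, adding D
Closure: {A, B, D, E}.

A, B, D, E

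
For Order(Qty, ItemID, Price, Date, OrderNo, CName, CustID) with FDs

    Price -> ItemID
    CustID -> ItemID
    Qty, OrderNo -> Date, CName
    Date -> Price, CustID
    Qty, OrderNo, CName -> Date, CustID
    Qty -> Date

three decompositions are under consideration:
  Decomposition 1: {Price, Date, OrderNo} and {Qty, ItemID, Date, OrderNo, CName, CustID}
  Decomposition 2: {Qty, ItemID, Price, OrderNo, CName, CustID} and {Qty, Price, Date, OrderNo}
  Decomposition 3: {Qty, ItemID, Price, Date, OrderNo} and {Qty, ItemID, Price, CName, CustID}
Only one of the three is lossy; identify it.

Decomposition 3

Decomposition 1: common = {Date, OrderNo}, closure = {ItemID, Price, Date, OrderNo, CustID} → lossless.
Decomposition 2: common = {Qty, Price, OrderNo}, closure = {Qty, ItemID, Price, Date, OrderNo, CName, CustID} → lossless.
Decomposition 3: common = {Qty, ItemID, Price}, closure = {Qty, ItemID, Price, Date, CustID} → lossy.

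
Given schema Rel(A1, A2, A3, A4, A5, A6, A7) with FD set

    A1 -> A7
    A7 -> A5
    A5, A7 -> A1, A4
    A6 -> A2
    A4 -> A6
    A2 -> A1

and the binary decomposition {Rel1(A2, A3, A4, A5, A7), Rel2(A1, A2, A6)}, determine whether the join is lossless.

Common attributes: Rel1 ∩ Rel2 = {A2}.
Closure of {A2}: A2 → A1 applies, adding A1; A1 → A7 applies, adding A7; A7 → A5 applies, adding A5; A5, A7 → A1, A4 applies, adding A4; A4 → A6 applies, adding A6. So (A2)⁺ = {A1, A2, A4, A5, A6, A7}.
This closure contains every attribute of Rel2, so Rel1 ∩ Rel2 → Rel2. The join is lossless.

Yes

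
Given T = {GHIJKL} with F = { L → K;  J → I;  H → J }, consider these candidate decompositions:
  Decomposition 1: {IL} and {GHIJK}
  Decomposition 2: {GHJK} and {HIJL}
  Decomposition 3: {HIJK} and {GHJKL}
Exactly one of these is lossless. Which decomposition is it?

Decomposition 1: common = {I}, closure = {I} → lossy.
Decomposition 2: common = {HJ}, closure = {HIJ} → lossy.
Decomposition 3: common = {HJK}, closure = {HIJK} → lossless.

Decomposition 3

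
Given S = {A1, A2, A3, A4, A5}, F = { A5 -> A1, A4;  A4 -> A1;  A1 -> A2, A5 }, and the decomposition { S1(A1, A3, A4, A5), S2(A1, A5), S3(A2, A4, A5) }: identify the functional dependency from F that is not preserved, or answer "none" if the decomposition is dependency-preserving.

A5 → A1, A4 lies within S1.
A4 → A1 lies within S1.
A1 → A2, A5: restricted closure across fragments reaches A2, A5.
Every dependency is enforceable on the fragments, so the decomposition is dependency-preserving.

none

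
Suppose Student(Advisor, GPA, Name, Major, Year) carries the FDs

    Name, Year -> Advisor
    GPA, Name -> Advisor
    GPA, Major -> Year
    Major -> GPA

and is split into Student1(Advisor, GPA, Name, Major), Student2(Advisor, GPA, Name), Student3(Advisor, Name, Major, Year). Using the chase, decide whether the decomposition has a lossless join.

Chase test. Columns are Advisor, GPA, Name, Major, Year; row i has aⱼ where attribute j ∈ Studenti, else bᵢⱼ.
Initial tableau (one row per fragment):
  row 1: a1 a2 a3 a4 b15
  row 2: a1 a2 a3 b24 b25
  row 3: a1 b32 a3 a4 a5
Rows 1 and 3 agree on Major; apply Major→GPA and equate their GPA entries.
Rows 1 and 3 agree on GPA, Major; apply GPA, Major→Year and equate their Year entries.
Row 1 is now all distinguished symbols — the join is lossless.

Yes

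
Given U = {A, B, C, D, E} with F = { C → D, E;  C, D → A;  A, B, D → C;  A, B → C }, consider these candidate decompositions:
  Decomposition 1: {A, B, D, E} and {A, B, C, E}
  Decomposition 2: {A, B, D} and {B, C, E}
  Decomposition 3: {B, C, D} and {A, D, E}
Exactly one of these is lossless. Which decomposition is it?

Decomposition 1

Decomposition 1: common = {A, B, E}, closure = {A, B, C, D, E} → lossless.
Decomposition 2: common = {B}, closure = {B} → lossy.
Decomposition 3: common = {D}, closure = {D} → lossy.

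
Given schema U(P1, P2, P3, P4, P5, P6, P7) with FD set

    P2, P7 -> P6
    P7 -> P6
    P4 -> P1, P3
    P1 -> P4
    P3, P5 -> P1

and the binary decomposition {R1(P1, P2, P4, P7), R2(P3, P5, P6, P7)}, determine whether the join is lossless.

Common attributes: R1 ∩ R2 = {P7}.
Closure of {P7}: P7 → P6 applies, adding P6. So (P7)⁺ = {P6, P7}.
The closure contains neither all of R1 = {P1, P2, P4, P7} nor all of R2 = {P3, P5, P6, P7}, so the common attributes are not a superkey of either fragment. The join is lossy.

No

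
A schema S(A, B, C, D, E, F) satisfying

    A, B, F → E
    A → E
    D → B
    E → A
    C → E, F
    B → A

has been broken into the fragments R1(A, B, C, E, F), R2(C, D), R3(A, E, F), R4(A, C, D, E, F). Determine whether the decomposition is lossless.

No

Chase test. Columns are A, B, C, D, E, F; row i has aⱼ where attribute j ∈ Ri, else bᵢⱼ.
Initial tableau (one row per fragment):
  row 1: a1 a2 a3 b14 a5 a6
  row 2: b21 b22 a3 a4 b25 b26
  row 3: a1 b32 b33 b34 a5 a6
  row 4: a1 b42 a3 a4 a5 a6
Rows 2 and 4 agree on D; apply D→B and equate their B entries.
Rows 1 and 2 agree on C; apply C→E, F and equate their E, F entries.
Rows 2 and 4 agree on B; apply B→A and equate their A entries.
No row becomes fully distinguished — the join is lossy.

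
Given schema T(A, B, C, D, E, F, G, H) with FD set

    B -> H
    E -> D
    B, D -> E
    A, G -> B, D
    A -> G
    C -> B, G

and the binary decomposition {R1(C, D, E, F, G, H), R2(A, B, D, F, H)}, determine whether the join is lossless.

No

Common attributes: R1 ∩ R2 = {D, F, H}.
No dependency enlarges {D, F, H}, so (D, F, H)⁺ = {D, F, H}.
The closure contains neither all of R1 = {C, D, E, F, G, H} nor all of R2 = {A, B, D, F, H}, so the common attributes are not a superkey of either fragment. The join is lossy.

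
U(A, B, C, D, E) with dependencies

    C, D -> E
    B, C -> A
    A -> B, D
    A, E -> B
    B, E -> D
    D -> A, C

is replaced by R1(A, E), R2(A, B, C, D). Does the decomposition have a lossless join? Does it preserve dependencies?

lossless but not dependency-preserving

Lossless test: (A)⁺ = {A, B, C, D, E}, which contains all of one fragment — lossless.
Dependency preservation: the restricted closure of {B, E} across the fragments never reaches {D}, so B, E → D cannot be enforced without a join — not preserved.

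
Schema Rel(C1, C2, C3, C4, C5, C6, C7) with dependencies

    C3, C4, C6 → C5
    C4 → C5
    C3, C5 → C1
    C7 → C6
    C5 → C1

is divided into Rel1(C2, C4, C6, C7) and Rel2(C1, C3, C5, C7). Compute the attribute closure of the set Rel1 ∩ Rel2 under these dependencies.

C6, C7

Rel1 ∩ Rel2 = {C7}.
C7 → C6 applies, adding C6
Closure: {C6, C7}.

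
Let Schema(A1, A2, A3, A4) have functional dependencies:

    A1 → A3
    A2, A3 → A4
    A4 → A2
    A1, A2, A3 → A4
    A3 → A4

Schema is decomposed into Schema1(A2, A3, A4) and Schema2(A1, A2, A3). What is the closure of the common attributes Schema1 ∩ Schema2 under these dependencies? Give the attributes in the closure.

A2, A3, A4

Schema1 ∩ Schema2 = {A2, A3}.
A2, A3 → A4 applies, adding A4
Closure: {A2, A3, A4}.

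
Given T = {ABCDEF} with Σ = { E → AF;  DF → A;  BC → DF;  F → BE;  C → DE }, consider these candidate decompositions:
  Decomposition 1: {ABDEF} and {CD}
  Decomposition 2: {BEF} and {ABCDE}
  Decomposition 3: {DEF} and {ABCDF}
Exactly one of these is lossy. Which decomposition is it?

Decomposition 1: common = {D}, closure = {D} → lossy.
Decomposition 2: common = {BE}, closure = {ABEF} → lossless.
Decomposition 3: common = {DF}, closure = {ABDEF} → lossless.

Decomposition 1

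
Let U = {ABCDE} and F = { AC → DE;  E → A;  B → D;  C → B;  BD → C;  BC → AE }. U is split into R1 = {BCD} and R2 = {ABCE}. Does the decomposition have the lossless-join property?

Common attributes: R1 ∩ R2 = {BC}.
Closure of {BC}: B → D applies, adding D; BC → AE applies, adding AE. So (BC)⁺ = {ABCDE}.
This closure contains every attribute of R1, so R1 ∩ R2 → R1. The join is lossless.

Yes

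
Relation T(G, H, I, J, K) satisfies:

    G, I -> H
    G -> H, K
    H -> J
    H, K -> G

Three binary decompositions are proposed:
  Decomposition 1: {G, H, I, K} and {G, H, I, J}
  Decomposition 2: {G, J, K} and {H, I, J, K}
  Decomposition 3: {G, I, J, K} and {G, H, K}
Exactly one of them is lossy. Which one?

Decomposition 2

Decomposition 1: common = {G, H, I}, closure = {G, H, I, J, K} → lossless.
Decomposition 2: common = {J, K}, closure = {J, K} → lossy.
Decomposition 3: common = {G, K}, closure = {G, H, J, K} → lossless.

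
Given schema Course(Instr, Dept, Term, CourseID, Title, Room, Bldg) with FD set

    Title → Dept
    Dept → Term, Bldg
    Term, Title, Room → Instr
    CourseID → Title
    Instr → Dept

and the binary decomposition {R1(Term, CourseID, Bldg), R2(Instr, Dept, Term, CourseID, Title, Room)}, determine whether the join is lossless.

Common attributes: R1 ∩ R2 = {Term, CourseID}.
Closure of {Term, CourseID}: CourseID → Title applies, adding Title; Title → Dept applies, adding Dept; Dept → Term, Bldg applies, adding Bldg. So (Term, CourseID)⁺ = {Dept, Term, CourseID, Title, Bldg}.
This closure contains every attribute of R1, so R1 ∩ R2 → R1. The join is lossless.

Yes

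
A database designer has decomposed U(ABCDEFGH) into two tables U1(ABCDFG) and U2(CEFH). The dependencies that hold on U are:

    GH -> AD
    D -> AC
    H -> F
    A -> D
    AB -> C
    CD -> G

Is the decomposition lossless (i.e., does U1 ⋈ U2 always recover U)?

Common attributes: U1 ∩ U2 = {CF}.
No dependency enlarges {CF}, so (CF)⁺ = {CF}.
The closure contains neither all of U1 = {ABCDFG} nor all of U2 = {CEFH}, so the common attributes are not a superkey of either fragment. The join is lossy.

No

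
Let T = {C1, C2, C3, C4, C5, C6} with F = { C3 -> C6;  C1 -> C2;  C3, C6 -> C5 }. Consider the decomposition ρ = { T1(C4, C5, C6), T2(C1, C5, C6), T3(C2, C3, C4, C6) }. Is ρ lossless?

No

Chase test. Columns are C1, C2, C3, C4, C5, C6; row i has aⱼ where attribute j ∈ Ti, else bᵢⱼ.
Initial tableau (one row per fragment):
  row 1: b11 b12 b13 a4 a5 a6
  row 2: a1 b22 b23 b24 a5 a6
  row 3: b31 a2 a3 a4 b35 a6
No row becomes fully distinguished — the join is lossy.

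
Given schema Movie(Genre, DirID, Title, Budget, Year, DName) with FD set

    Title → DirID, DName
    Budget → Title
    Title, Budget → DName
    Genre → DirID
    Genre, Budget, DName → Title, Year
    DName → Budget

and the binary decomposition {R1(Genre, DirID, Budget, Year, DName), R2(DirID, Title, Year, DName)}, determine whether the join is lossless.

Yes

Common attributes: R1 ∩ R2 = {DirID, Year, DName}.
Closure of {DirID, Year, DName}: DName → Budget applies, adding Budget; Budget → Title applies, adding Title. So (DirID, Year, DName)⁺ = {DirID, Title, Budget, Year, DName}.
This closure contains every attribute of R2, so R1 ∩ R2 → R2. The join is lossless.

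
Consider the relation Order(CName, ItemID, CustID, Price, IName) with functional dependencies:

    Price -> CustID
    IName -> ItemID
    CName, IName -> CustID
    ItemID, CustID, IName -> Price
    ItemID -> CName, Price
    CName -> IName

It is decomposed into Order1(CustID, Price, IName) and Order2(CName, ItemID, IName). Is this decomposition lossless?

Yes

Common attributes: Order1 ∩ Order2 = {IName}.
Closure of {IName}: IName → ItemID applies, adding ItemID; ItemID → CName, Price applies, adding CName, Price; Price → CustID applies, adding CustID. So (IName)⁺ = {CName, ItemID, CustID, Price, IName}.
This closure contains every attribute of Order1, so Order1 ∩ Order2 → Order1. The join is lossless.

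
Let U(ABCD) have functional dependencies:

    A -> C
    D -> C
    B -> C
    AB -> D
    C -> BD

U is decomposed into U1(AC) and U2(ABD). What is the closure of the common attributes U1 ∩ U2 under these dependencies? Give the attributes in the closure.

ABCD

U1 ∩ U2 = {A}.
A → C applies, adding C
C → BD applies, adding BD
Closure: {ABCD}.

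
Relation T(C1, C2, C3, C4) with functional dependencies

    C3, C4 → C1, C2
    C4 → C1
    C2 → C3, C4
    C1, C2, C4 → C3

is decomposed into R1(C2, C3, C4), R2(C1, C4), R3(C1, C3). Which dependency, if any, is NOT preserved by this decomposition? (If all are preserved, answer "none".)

C3, C4 → C1, C2: restricted closure across fragments reaches C1, C2.
C4 → C1 lies within R2.
C2 → C3, C4 lies within R1.
C1, C2, C4 → C3: restricted closure across fragments reaches C3.
Every dependency is enforceable on the fragments, so the decomposition is dependency-preserving.

none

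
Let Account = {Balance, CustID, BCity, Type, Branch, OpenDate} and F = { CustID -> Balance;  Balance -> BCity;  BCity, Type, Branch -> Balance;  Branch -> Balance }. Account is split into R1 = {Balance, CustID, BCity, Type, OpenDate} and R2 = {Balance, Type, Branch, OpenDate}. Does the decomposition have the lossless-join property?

Common attributes: R1 ∩ R2 = {Balance, Type, OpenDate}.
Closure of {Balance, Type, OpenDate}: Balance → BCity applies, adding BCity. So (Balance, Type, OpenDate)⁺ = {Balance, BCity, Type, OpenDate}.
The closure contains neither all of R1 = {Balance, CustID, BCity, Type, OpenDate} nor all of R2 = {Balance, Type, Branch, OpenDate}, so the common attributes are not a superkey of either fragment. The join is lossy.

No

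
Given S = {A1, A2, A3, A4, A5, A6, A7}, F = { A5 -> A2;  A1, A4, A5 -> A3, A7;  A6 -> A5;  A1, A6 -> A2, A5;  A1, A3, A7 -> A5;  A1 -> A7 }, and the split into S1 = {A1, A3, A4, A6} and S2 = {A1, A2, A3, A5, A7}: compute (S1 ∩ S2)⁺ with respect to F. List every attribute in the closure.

A1, A2, A3, A5, A7

S1 ∩ S2 = {A1, A3}.
A1 → A7 applies, adding A7
A1, A3, A7 → A5 applies, adding A5
A5 → A2 applies, adding A2
Closure: {A1, A2, A3, A5, A7}.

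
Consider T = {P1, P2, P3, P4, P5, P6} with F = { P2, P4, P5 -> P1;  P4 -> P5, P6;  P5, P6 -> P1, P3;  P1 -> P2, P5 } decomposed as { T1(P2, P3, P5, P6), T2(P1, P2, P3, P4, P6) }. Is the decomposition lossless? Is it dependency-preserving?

lossy and not dependency-preserving

Lossless test: (P2, P3, P6)⁺ = {P2, P3, P6}, which is a superkey of neither fragment — lossy.
Dependency preservation: the restricted closure of {P4} across the fragments never reaches {P5, P6}, so P4 → P5, P6 cannot be enforced without a join — not preserved.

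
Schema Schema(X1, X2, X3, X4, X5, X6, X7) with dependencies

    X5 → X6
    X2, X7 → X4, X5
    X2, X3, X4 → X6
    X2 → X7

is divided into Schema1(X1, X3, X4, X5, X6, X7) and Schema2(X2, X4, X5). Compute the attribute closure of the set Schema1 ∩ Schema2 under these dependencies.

Schema1 ∩ Schema2 = {X4, X5}.
X5 → X6 applies, adding X6
Closure: {X4, X5, X6}.

X4, X5, X6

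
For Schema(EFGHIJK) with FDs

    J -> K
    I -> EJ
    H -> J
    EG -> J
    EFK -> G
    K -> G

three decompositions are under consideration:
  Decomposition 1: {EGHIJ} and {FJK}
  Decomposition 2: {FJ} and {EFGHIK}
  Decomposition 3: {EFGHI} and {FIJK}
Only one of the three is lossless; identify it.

Decomposition 3

Decomposition 1: common = {J}, closure = {GJK} → lossy.
Decomposition 2: common = {F}, closure = {F} → lossy.
Decomposition 3: common = {FI}, closure = {EFGIJK} → lossless.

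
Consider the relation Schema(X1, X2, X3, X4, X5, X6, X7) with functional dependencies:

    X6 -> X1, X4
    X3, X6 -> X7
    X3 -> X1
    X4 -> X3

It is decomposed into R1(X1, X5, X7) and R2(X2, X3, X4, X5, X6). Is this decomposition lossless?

Common attributes: R1 ∩ R2 = {X5}.
No dependency enlarges {X5}, so (X5)⁺ = {X5}.
The closure contains neither all of R1 = {X1, X5, X7} nor all of R2 = {X2, X3, X4, X5, X6}, so the common attributes are not a superkey of either fragment. The join is lossy.

No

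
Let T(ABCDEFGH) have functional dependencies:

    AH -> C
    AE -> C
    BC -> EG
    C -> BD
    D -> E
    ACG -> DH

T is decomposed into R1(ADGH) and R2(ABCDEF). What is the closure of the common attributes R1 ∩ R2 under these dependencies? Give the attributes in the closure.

ABCDEGH

R1 ∩ R2 = {AD}.
D → E applies, adding E
AE → C applies, adding C
C → BD applies, adding B
BC → EG applies, adding G
ACG → DH applies, adding H
Closure: {ABCDEGH}.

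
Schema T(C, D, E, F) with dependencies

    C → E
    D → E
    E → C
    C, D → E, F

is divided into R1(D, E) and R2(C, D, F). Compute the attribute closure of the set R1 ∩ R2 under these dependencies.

R1 ∩ R2 = {D}.
D → E applies, adding E
E → C applies, adding C
C, D → E, F applies, adding F
Closure: {C, D, E, F}.

C, D, E, F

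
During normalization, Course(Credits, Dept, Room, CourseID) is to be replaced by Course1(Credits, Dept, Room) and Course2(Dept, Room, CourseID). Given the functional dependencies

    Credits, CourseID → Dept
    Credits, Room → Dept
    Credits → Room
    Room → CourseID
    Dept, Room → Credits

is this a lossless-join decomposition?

Yes

Common attributes: Course1 ∩ Course2 = {Dept, Room}.
Closure of {Dept, Room}: Room → CourseID applies, adding CourseID; Dept, Room → Credits applies, adding Credits. So (Dept, Room)⁺ = {Credits, Dept, Room, CourseID}.
This closure contains every attribute of Course1, so Course1 ∩ Course2 → Course1. The join is lossless.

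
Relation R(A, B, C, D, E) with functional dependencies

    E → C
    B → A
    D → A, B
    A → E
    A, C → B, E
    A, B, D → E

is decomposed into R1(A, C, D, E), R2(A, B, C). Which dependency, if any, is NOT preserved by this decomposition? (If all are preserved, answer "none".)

E → C lies within R1.
B → A lies within R2.
D → A, B: restricted closure across fragments reaches A, B.
A → E lies within R1.
A, C → B, E: restricted closure across fragments reaches B, E.
A, B, D → E: restricted closure across fragments reaches E.
Every dependency is enforceable on the fragments, so the decomposition is dependency-preserving.

none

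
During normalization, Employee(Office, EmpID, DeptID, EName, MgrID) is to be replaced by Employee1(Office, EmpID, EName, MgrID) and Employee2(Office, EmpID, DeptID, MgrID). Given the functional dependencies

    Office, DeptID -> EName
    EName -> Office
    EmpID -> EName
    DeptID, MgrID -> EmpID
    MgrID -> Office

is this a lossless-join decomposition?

Common attributes: Employee1 ∩ Employee2 = {Office, EmpID, MgrID}.
Closure of {Office, EmpID, MgrID}: EmpID → EName applies, adding EName. So (Office, EmpID, MgrID)⁺ = {Office, EmpID, EName, MgrID}.
This closure contains every attribute of Employee1, so Employee1 ∩ Employee2 → Employee1. The join is lossless.

Yes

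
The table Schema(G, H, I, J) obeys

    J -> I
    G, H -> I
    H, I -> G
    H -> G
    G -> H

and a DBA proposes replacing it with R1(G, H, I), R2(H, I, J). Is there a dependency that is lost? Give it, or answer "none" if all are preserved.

J → I lies within R2.
G, H → I lies within R1.
H, I → G lies within R1.
H → G lies within R1.
G → H lies within R1.
Every dependency is enforceable on the fragments, so the decomposition is dependency-preserving.

none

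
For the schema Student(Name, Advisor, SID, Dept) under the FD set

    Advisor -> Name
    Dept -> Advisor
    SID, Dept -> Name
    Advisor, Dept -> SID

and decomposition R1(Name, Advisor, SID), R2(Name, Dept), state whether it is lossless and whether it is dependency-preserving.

Lossless test: (Name)⁺ = {Name}, which is a superkey of neither fragment — lossy.
Dependency preservation: the restricted closure of {Dept} across the fragments never reaches {Advisor}, so Dept → Advisor cannot be enforced without a join — not preserved.

lossy and not dependency-preserving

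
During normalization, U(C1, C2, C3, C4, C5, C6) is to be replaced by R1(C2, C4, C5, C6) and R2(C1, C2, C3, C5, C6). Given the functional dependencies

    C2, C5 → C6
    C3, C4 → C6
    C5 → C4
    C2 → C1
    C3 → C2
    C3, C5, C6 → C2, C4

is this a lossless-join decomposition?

Common attributes: R1 ∩ R2 = {C2, C5, C6}.
Closure of {C2, C5, C6}: C5 → C4 applies, adding C4; C2 → C1 applies, adding C1. So (C2, C5, C6)⁺ = {C1, C2, C4, C5, C6}.
This closure contains every attribute of R1, so R1 ∩ R2 → R1. The join is lossless.

Yes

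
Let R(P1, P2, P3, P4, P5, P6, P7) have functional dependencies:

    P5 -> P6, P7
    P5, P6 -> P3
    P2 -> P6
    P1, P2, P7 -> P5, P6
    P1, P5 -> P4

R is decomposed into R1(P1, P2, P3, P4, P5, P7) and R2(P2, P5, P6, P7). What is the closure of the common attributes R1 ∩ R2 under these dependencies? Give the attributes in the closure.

P2, P3, P5, P6, P7

R1 ∩ R2 = {P2, P5, P7}.
P5 → P6, P7 applies, adding P6
P5, P6 → P3 applies, adding P3
Closure: {P2, P3, P5, P6, P7}.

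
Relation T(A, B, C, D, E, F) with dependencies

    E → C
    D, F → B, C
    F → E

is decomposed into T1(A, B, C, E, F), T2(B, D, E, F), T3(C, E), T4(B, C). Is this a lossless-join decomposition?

No

Chase test. Columns are A, B, C, D, E, F; row i has aⱼ where attribute j ∈ Ti, else bᵢⱼ.
Initial tableau (one row per fragment):
  row 1: a1 a2 a3 b14 a5 a6
  row 2: b21 a2 b23 a4 a5 a6
  row 3: b31 b32 a3 b34 a5 b36
  row 4: b41 a2 a3 b44 b45 b46
Rows 1 and 2 agree on E; apply E→C and equate their C entries.
No row becomes fully distinguished — the join is lossy.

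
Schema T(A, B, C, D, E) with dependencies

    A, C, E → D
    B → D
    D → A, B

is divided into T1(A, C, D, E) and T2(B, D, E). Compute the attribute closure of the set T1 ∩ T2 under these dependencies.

A, B, D, E

T1 ∩ T2 = {D, E}.
D → A, B applies, adding A, B
Closure: {A, B, D, E}.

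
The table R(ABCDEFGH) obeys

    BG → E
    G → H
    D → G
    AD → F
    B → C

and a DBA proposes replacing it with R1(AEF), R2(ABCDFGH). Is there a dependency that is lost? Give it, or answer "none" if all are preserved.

BG → E

Check BG → E: no single fragment contains all of {BEG}, and the restricted closure of {BG} across the fragments never reaches {E}.
G → H is preserved.
D → G is preserved.
AD → F is preserved.
B → C is preserved.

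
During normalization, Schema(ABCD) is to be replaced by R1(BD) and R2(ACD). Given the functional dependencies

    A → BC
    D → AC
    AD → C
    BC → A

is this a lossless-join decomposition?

Yes

Common attributes: R1 ∩ R2 = {D}.
Closure of {D}: D → AC applies, adding AC; A → BC applies, adding B. So (D)⁺ = {ABCD}.
This closure contains every attribute of R1, so R1 ∩ R2 → R1. The join is lossless.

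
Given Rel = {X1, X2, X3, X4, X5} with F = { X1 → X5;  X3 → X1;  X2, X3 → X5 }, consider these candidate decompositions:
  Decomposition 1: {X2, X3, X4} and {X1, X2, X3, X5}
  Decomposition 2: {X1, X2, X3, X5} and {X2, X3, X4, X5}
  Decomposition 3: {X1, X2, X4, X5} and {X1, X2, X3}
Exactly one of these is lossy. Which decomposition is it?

Decomposition 1: common = {X2, X3}, closure = {X1, X2, X3, X5} → lossless.
Decomposition 2: common = {X2, X3, X5}, closure = {X1, X2, X3, X5} → lossless.
Decomposition 3: common = {X1, X2}, closure = {X1, X2, X5} → lossy.

Decomposition 3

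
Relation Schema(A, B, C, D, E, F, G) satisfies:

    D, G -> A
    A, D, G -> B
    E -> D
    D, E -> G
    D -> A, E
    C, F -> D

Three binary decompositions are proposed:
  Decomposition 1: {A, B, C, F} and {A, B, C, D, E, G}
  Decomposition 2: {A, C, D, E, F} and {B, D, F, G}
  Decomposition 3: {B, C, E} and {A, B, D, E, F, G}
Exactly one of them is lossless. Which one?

Decomposition 2

Decomposition 1: common = {A, B, C}, closure = {A, B, C} → lossy.
Decomposition 2: common = {D, F}, closure = {A, B, D, E, F, G} → lossless.
Decomposition 3: common = {B, E}, closure = {A, B, D, E, G} → lossy.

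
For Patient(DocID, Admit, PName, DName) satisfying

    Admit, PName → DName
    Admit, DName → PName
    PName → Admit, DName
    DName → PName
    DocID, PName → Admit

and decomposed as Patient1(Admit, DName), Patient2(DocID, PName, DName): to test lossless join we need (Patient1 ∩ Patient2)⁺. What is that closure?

Patient1 ∩ Patient2 = {DName}.
DName → PName applies, adding PName
PName → Admit, DName applies, adding Admit
Closure: {Admit, PName, DName}.

Admit, PName, DName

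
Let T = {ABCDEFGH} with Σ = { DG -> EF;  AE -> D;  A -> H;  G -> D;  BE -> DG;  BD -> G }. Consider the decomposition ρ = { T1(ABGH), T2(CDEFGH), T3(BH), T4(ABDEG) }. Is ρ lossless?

Chase test. Columns are ABCDEFGH; row i has aⱼ where attribute j ∈ Ti, else bᵢⱼ.
Initial tableau (one row per fragment):
  row 1: a1 a2 b13 b14 b15 b16 a7 a8
  row 2: b21 b22 a3 a4 a5 a6 a7 a8
  row 3: b31 a2 b33 b34 b35 b36 b37 a8
  row 4: a1 a2 b43 a4 a5 b46 a7 b48
Rows 2 and 4 agree on DG; apply DG→EF and equate their EF entries.
Rows 1 and 4 agree on A; apply A→H and equate their H entries.
Rows 1 and 2 agree on G; apply G→D and equate their D entries.
Rows 1 and 2 agree on DG; apply DG→EF and equate their EF entries.
No row becomes fully distinguished — the join is lossy.

No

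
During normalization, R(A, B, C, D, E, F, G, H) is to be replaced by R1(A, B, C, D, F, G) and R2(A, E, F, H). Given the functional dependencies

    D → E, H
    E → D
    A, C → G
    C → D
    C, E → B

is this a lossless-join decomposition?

Common attributes: R1 ∩ R2 = {A, F}.
No dependency enlarges {A, F}, so (A, F)⁺ = {A, F}.
The closure contains neither all of R1 = {A, B, C, D, F, G} nor all of R2 = {A, E, F, H}, so the common attributes are not a superkey of either fragment. The join is lossy.

No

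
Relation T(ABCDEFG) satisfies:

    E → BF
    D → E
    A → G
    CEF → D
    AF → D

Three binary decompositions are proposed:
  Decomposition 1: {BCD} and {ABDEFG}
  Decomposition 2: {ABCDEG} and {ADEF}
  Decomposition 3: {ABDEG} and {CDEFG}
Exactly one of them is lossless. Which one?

Decomposition 2

Decomposition 1: common = {BD}, closure = {BDEF} → lossy.
Decomposition 2: common = {ADE}, closure = {ABDEFG} → lossless.
Decomposition 3: common = {DEG}, closure = {BDEFG} → lossy.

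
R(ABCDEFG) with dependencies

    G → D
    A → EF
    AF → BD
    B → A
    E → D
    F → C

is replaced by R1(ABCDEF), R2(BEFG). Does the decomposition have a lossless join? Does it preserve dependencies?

lossless but not dependency-preserving

Lossless test: (BEF)⁺ = {ABCDEF}, which contains all of one fragment — lossless.
Dependency preservation: the restricted closure of {G} across the fragments never reaches {D}, so G → D cannot be enforced without a join — not preserved.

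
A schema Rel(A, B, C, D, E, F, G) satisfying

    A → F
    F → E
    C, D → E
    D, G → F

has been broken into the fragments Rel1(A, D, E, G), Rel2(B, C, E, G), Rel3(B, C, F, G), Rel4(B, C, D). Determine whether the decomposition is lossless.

No

Chase test. Columns are A, B, C, D, E, F, G; row i has aⱼ where attribute j ∈ Reli, else bᵢⱼ.
Initial tableau (one row per fragment):
  row 1: a1 b12 b13 a4 a5 b16 a7
  row 2: b21 a2 a3 b24 a5 b26 a7
  row 3: b31 a2 a3 b34 b35 a6 a7
  row 4: b41 a2 a3 a4 b45 b46 b47
No row becomes fully distinguished — the join is lossy.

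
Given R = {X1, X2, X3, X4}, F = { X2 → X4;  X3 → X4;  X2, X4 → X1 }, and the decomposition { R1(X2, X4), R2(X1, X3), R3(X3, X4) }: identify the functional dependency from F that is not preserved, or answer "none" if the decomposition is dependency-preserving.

X2, X4 → X1

Check X2, X4 → X1: no single fragment contains all of {X1, X2, X4}, and the restricted closure of {X2, X4} across the fragments never reaches {X1}.
X2 → X4 is preserved.
X3 → X4 is preserved.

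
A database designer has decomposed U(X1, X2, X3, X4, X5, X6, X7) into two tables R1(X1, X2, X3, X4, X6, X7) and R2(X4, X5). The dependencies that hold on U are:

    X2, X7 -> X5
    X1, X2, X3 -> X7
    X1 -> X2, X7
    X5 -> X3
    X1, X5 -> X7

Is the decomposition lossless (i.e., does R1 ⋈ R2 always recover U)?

No

Common attributes: R1 ∩ R2 = {X4}.
No dependency enlarges {X4}, so (X4)⁺ = {X4}.
The closure contains neither all of R1 = {X1, X2, X3, X4, X6, X7} nor all of R2 = {X4, X5}, so the common attributes are not a superkey of either fragment. The join is lossy.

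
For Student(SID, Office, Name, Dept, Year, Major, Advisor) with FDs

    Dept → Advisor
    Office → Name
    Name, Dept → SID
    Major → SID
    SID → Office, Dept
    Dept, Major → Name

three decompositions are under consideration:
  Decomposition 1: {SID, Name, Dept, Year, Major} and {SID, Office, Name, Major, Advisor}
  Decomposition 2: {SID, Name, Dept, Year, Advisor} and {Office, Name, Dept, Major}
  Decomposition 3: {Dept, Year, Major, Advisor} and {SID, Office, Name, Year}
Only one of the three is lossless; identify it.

Decomposition 1: common = {SID, Name, Major}, closure = {SID, Office, Name, Dept, Major, Advisor} → lossless.
Decomposition 2: common = {Name, Dept}, closure = {SID, Office, Name, Dept, Advisor} → lossy.
Decomposition 3: common = {Year}, closure = {Year} → lossy.

Decomposition 1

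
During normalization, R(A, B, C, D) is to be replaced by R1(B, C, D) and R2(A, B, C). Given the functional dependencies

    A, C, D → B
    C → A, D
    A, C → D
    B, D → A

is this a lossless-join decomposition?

Common attributes: R1 ∩ R2 = {B, C}.
Closure of {B, C}: C → A, D applies, adding A, D. So (B, C)⁺ = {A, B, C, D}.
This closure contains every attribute of R1, so R1 ∩ R2 → R1. The join is lossless.

Yes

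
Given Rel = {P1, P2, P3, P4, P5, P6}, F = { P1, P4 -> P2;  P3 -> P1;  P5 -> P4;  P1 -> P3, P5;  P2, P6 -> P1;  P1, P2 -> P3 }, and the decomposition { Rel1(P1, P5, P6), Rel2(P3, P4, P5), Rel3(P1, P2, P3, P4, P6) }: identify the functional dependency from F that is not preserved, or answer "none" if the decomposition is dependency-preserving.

P1, P4 → P2 lies within Rel3.
P3 → P1 lies within Rel3.
P5 → P4 lies within Rel2.
P1 → P3, P5: restricted closure across fragments reaches P3, P5.
P2, P6 → P1 lies within Rel3.
P1, P2 → P3 lies within Rel3.
Every dependency is enforceable on the fragments, so the decomposition is dependency-preserving.

none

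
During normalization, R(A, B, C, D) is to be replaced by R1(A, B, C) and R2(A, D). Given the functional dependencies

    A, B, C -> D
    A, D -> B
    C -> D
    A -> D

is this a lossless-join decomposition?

Common attributes: R1 ∩ R2 = {A}.
Closure of {A}: A → D applies, adding D; A, D → B applies, adding B. So (A)⁺ = {A, B, D}.
This closure contains every attribute of R2, so R1 ∩ R2 → R2. The join is lossless.

Yes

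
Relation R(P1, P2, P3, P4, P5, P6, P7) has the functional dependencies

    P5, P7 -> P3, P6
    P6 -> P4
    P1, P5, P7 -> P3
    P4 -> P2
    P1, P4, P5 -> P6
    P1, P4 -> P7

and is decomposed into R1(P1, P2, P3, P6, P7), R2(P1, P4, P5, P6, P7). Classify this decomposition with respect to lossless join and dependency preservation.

Lossless test: (P1, P6, P7)⁺ = {P1, P2, P4, P6, P7}, which is a superkey of neither fragment — lossy.
Dependency preservation: the restricted closure of {P5, P7} across the fragments never reaches {P3, P6}, so P5, P7 → P3, P6 cannot be enforced without a join — not preserved.

lossy and not dependency-preserving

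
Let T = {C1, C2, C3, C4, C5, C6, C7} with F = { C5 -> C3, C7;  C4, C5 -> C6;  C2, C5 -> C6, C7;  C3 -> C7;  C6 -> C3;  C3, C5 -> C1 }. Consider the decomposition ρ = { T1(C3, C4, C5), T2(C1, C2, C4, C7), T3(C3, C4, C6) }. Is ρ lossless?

No

Chase test. Columns are C1, C2, C3, C4, C5, C6, C7; row i has aⱼ where attribute j ∈ Ti, else bᵢⱼ.
Initial tableau (one row per fragment):
  row 1: b11 b12 a3 a4 a5 b16 b17
  row 2: a1 a2 b23 a4 b25 b26 a7
  row 3: b31 b32 a3 a4 b35 a6 b37
Rows 1 and 3 agree on C3; apply C3→C7 and equate their C7 entries.
No row becomes fully distinguished — the join is lossy.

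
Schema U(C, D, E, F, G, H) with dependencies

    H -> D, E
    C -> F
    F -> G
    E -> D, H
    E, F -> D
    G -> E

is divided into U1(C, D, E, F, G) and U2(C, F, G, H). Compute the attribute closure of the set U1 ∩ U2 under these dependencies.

C, D, E, F, G, H

U1 ∩ U2 = {C, F, G}.
G → E applies, adding E
E → D, H applies, adding D, H
Closure: {C, D, E, F, G, H}.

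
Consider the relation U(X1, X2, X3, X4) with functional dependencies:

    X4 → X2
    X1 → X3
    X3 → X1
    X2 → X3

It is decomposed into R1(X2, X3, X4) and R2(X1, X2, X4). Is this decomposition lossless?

Common attributes: R1 ∩ R2 = {X2, X4}.
Closure of {X2, X4}: X2 → X3 applies, adding X3; X3 → X1 applies, adding X1. So (X2, X4)⁺ = {X1, X2, X3, X4}.
This closure contains every attribute of R1, so R1 ∩ R2 → R1. The join is lossless.

Yes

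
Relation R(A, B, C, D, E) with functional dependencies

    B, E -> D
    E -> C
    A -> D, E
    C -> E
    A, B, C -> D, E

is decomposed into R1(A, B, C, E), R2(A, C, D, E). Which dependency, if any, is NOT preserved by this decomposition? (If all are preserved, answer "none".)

Check B, E → D: no single fragment contains all of {B, D, E}, and the restricted closure of {B, E} across the fragments never reaches {D}.
E → C is preserved.
A → D, E is preserved.
C → E is preserved.
A, B, C → D, E is preserved.

B, E -> D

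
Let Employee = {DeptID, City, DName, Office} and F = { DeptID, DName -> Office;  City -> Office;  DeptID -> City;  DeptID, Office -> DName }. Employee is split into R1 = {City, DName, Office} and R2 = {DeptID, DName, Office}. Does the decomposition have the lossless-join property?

No

Common attributes: R1 ∩ R2 = {DName, Office}.
No dependency enlarges {DName, Office}, so (DName, Office)⁺ = {DName, Office}.
The closure contains neither all of R1 = {City, DName, Office} nor all of R2 = {DeptID, DName, Office}, so the common attributes are not a superkey of either fragment. The join is lossy.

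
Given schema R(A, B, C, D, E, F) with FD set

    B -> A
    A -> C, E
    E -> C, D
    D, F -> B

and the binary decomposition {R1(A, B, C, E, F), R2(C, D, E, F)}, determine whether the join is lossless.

Yes

Common attributes: R1 ∩ R2 = {C, E, F}.
Closure of {C, E, F}: E → C, D applies, adding D; D, F → B applies, adding B; B → A applies, adding A. So (C, E, F)⁺ = {A, B, C, D, E, F}.
This closure contains every attribute of R1, so R1 ∩ R2 → R1. The join is lossless.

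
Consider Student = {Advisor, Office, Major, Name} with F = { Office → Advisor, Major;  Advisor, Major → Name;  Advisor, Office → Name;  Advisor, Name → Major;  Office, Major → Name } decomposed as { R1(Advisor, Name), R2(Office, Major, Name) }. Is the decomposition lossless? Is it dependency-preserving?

Lossless test: (Name)⁺ = {Name}, which is a superkey of neither fragment — lossy.
Dependency preservation: the restricted closure of {Office} across the fragments never reaches {Advisor, Major}, so Office → Advisor, Major cannot be enforced without a join — not preserved.

lossy and not dependency-preserving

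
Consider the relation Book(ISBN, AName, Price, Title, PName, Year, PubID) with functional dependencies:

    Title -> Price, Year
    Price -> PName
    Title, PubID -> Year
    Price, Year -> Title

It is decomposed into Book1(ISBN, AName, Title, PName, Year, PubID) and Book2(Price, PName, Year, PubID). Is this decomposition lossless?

No

Common attributes: Book1 ∩ Book2 = {PName, Year, PubID}.
No dependency enlarges {PName, Year, PubID}, so (PName, Year, PubID)⁺ = {PName, Year, PubID}.
The closure contains neither all of Book1 = {ISBN, AName, Title, PName, Year, PubID} nor all of Book2 = {Price, PName, Year, PubID}, so the common attributes are not a superkey of either fragment. The join is lossy.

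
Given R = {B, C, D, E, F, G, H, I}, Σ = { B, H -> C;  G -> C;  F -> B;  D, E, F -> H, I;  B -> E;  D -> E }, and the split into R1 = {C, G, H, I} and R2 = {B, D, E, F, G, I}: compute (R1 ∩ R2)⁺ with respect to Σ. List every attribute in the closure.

C, G, I

R1 ∩ R2 = {G, I}.
G → C applies, adding C
Closure: {C, G, I}.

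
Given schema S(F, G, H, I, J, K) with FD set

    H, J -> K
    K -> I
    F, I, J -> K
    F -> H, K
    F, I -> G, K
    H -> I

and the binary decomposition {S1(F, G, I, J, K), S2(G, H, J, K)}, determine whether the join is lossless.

Common attributes: S1 ∩ S2 = {G, J, K}.
Closure of {G, J, K}: K → I applies, adding I. So (G, J, K)⁺ = {G, I, J, K}.
The closure contains neither all of S1 = {F, G, I, J, K} nor all of S2 = {G, H, J, K}, so the common attributes are not a superkey of either fragment. The join is lossy.

No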